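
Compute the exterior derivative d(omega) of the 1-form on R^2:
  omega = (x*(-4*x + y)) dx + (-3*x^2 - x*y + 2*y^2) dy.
d(omega) = (-7*x - y) dx ∧ dy

For a 1-form omega = sum_i f_i dx_i, the exterior derivative is
  d(omega) = sum_{i < j} (∂f_j/∂x_i - ∂f_i/∂x_j) dx_i ∧ dx_j.
  coefficient of dx ∧ dy: ∂f_2/∂x - ∂f_1/∂y = ∂(-3*x^2 - x*y + 2*y^2)/∂x - ∂(x*(-4*x + y))/∂y = -7*x - y
Assembling: d(omega) = (-7*x - y) dx ∧ dy.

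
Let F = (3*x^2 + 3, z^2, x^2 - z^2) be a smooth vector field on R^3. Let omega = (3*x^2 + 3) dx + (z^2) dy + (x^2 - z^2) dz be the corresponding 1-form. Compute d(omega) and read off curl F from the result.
d(omega) = (-2*z) dy ∧ dz + (-2*x) dz ∧ dx + (0) dx ∧ dy; curl F = (-2*z, -2*x, 0)

d omega = sum_{i<j} (∂f_j/∂x_i - ∂f_i/∂x_j) dx_i ∧ dx_j. Under the identification (dy ∧ dz, dz ∧ dx, dx ∧ dy) ↔ (e_x, e_y, e_z), the coefficients are exactly the components of curl F. Compute:
  ∂R/∂y - ∂Q/∂z = (0) - (2*z) = -2*z
  ∂P/∂z - ∂R/∂x = (0) - (2*x) = -2*x
  ∂Q/∂x - ∂P/∂y = (0) - (0) = 0.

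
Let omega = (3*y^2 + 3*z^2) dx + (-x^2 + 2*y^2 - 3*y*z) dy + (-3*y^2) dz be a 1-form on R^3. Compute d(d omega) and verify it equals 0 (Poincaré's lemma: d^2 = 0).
d(d omega) = 0

Step 1: d omega = sum_{i<j} (∂f_j/∂x_i - ∂f_i/∂x_j) dx_i ∧ dx_j:
  coeff of dx ∧ dy: -2*x - 6*y
  coeff of dx ∧ dz: -6*z
  coeff of dy ∧ dz: -3*y
Step 2: Apply d again to each 2-form coefficient. The only possible 3-form in R^3 is dx ∧ dy ∧ dz, with coefficient
  ∂(coeff of dy∧dz)/∂x - ∂(coeff of dx∧dz)/∂y + ∂(coeff of dx∧dy)/∂z
  = ∂/∂x (-3*y) - ∂/∂y (-6*z) + ∂/∂z (-2*x - 6*y).
Each of these terms simplifies to sums of mixed partials that cancel in pairs. The result is 0 (by equality of mixed partials for smooth functions — Schwarz / Clairaut).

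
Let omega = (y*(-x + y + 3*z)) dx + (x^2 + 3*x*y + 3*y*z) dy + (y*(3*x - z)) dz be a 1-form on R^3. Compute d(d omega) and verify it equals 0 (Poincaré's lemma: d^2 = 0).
d(d omega) = 0

Step 1: d omega = sum_{i<j} (∂f_j/∂x_i - ∂f_i/∂x_j) dx_i ∧ dx_j:
  coeff of dx ∧ dy: 3*x + y - 3*z
  coeff of dx ∧ dz: 0
  coeff of dy ∧ dz: 3*x - 3*y - z
Step 2: Apply d again to each 2-form coefficient. The only possible 3-form in R^3 is dx ∧ dy ∧ dz, with coefficient
  ∂(coeff of dy∧dz)/∂x - ∂(coeff of dx∧dz)/∂y + ∂(coeff of dx∧dy)/∂z
  = ∂/∂x (3*x - 3*y - z) - ∂/∂y (0) + ∂/∂z (3*x + y - 3*z).
Each of these terms simplifies to sums of mixed partials that cancel in pairs. The result is 0 (by equality of mixed partials for smooth functions — Schwarz / Clairaut).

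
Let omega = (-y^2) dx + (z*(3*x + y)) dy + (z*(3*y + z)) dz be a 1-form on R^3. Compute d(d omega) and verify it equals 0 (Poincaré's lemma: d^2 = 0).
d(d omega) = 0

Step 1: d omega = sum_{i<j} (∂f_j/∂x_i - ∂f_i/∂x_j) dx_i ∧ dx_j:
  coeff of dx ∧ dy: 2*y + 3*z
  coeff of dx ∧ dz: 0
  coeff of dy ∧ dz: -3*x - y + 3*z
Step 2: Apply d again to each 2-form coefficient. The only possible 3-form in R^3 is dx ∧ dy ∧ dz, with coefficient
  ∂(coeff of dy∧dz)/∂x - ∂(coeff of dx∧dz)/∂y + ∂(coeff of dx∧dy)/∂z
  = ∂/∂x (-3*x - y + 3*z) - ∂/∂y (0) + ∂/∂z (2*y + 3*z).
Each of these terms simplifies to sums of mixed partials that cancel in pairs. The result is 0 (by equality of mixed partials for smooth functions — Schwarz / Clairaut).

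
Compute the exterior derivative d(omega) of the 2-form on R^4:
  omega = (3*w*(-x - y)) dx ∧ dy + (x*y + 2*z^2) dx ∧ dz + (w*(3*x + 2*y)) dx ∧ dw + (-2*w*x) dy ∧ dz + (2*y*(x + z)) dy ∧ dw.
d(omega) = (-2*w - 3*x - y) dx ∧ dy ∧ dw + (-2*w - x) dx ∧ dy ∧ dz + (-2*x - 2*y) dy ∧ dz ∧ dw

For a 2-form omega = sum_{i<j} g_{ij} dx_i ∧ dx_j, the exterior derivative is
  d(omega) = sum_{i<j} d(g_{ij}) ∧ dx_i ∧ dx_j = sum_{i<j, k} (∂g_{ij}/∂x_k) dx_k ∧ dx_i ∧ dx_j.
Expand each term, using dx_k ∧ dx_i ∧ dx_j = sgn(permutation) dx_{(a)} ∧ dx_{(b)} ∧ dx_{(c)} with (a < b < c) sorted:
  d(3*w*(-x - y)) includes (∂/∂w)(3*w*(-x - y)) dw = (-3*x - 3*y) dw, which multiplied by dx ∧ dy gives (-3*x - 3*y) dx ∧ dy ∧ dw
  d(x*y + 2*z^2) includes (∂/∂y)(x*y + 2*z^2) dy = (x) dy, which multiplied by dx ∧ dz gives (-x) dx ∧ dy ∧ dz
  d(w*(3*x + 2*y)) includes (∂/∂y)(w*(3*x + 2*y)) dy = (2*w) dy, which multiplied by dx ∧ dw gives (-2*w) dx ∧ dy ∧ dw
  d(-2*w*x) includes (∂/∂x)(-2*w*x) dx = (-2*w) dx, which multiplied by dy ∧ dz gives (-2*w) dx ∧ dy ∧ dz
  d(-2*w*x) includes (∂/∂w)(-2*w*x) dw = (-2*x) dw, which multiplied by dy ∧ dz gives (-2*x) dy ∧ dz ∧ dw
  d(2*y*(x + z)) includes (∂/∂x)(2*y*(x + z)) dx = (2*y) dx, which multiplied by dy ∧ dw gives (2*y) dx ∧ dy ∧ dw
  d(2*y*(x + z)) includes (∂/∂z)(2*y*(x + z)) dz = (2*y) dz, which multiplied by dy ∧ dw gives (-2*y) dy ∧ dz ∧ dw
Collecting like 3-forms: d(omega) = (-2*w - 3*x - y) dx ∧ dy ∧ dw + (-2*w - x) dx ∧ dy ∧ dz + (-2*x - 2*y) dy ∧ dz ∧ dw.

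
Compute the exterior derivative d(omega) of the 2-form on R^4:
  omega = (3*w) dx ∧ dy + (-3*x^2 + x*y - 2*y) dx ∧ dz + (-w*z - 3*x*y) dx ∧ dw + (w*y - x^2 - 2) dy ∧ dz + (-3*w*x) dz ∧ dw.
d(omega) = (3*x + 3) dx ∧ dy ∧ dw + (2 - 3*x) dx ∧ dy ∧ dz + (-2*w) dx ∧ dz ∧ dw + (y) dy ∧ dz ∧ dw

For a 2-form omega = sum_{i<j} g_{ij} dx_i ∧ dx_j, the exterior derivative is
  d(omega) = sum_{i<j} d(g_{ij}) ∧ dx_i ∧ dx_j = sum_{i<j, k} (∂g_{ij}/∂x_k) dx_k ∧ dx_i ∧ dx_j.
Expand each term, using dx_k ∧ dx_i ∧ dx_j = sgn(permutation) dx_{(a)} ∧ dx_{(b)} ∧ dx_{(c)} with (a < b < c) sorted:
  d(3*w) includes (∂/∂w)(3*w) dw = (3) dw, which multiplied by dx ∧ dy gives (3) dx ∧ dy ∧ dw
  d(-3*x^2 + x*y - 2*y) includes (∂/∂y)(-3*x^2 + x*y - 2*y) dy = (x - 2) dy, which multiplied by dx ∧ dz gives (2 - x) dx ∧ dy ∧ dz
  d(-w*z - 3*x*y) includes (∂/∂y)(-w*z - 3*x*y) dy = (-3*x) dy, which multiplied by dx ∧ dw gives (3*x) dx ∧ dy ∧ dw
  d(-w*z - 3*x*y) includes (∂/∂z)(-w*z - 3*x*y) dz = (-w) dz, which multiplied by dx ∧ dw gives (w) dx ∧ dz ∧ dw
  d(w*y - x^2 - 2) includes (∂/∂x)(w*y - x^2 - 2) dx = (-2*x) dx, which multiplied by dy ∧ dz gives (-2*x) dx ∧ dy ∧ dz
  d(w*y - x^2 - 2) includes (∂/∂w)(w*y - x^2 - 2) dw = (y) dw, which multiplied by dy ∧ dz gives (y) dy ∧ dz ∧ dw
  d(-3*w*x) includes (∂/∂x)(-3*w*x) dx = (-3*w) dx, which multiplied by dz ∧ dw gives (-3*w) dx ∧ dz ∧ dw
Collecting like 3-forms: d(omega) = (3*x + 3) dx ∧ dy ∧ dw + (2 - 3*x) dx ∧ dy ∧ dz + (-2*w) dx ∧ dz ∧ dw + (y) dy ∧ dz ∧ dw.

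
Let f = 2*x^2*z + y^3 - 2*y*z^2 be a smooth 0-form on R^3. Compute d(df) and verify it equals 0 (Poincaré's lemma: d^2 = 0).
d(df) = 0

Step 1: df = sum_i (∂f/∂x_i) dx_i = (4*x*z) dx + (3*y^2 - 2*z^2) dy + (2*x^2 - 4*y*z) dz.
Step 2: Apply d again. Using the 1-form formula, the coefficient of dx ∧ dy in d(df) is ∂^2 f/∂x ∂y - ∂^2 f/∂y ∂x = (0) - (0) = 0 (equality of mixed partials for smooth f).
Similarly for dx ∧ dz and dy ∧ dz — all coefficients vanish. So d(df) = 0.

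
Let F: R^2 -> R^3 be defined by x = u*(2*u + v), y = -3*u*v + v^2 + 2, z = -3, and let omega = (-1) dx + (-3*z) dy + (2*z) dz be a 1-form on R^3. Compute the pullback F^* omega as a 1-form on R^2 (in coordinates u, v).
F^* omega = (-4*u - 28*v) du + (-28*u + 18*v) dv

Using F^*(f dg) = (f ∘ F) d(g ∘ F), substitute each coordinate x_i by F_i(u, v) in f_i, and replace dx_i by d F_i = (∂F_i/∂u) du + (∂F_i/∂v) dv.
  For the x component: f_1(F) = -1; d F_1 = (4*u + v) du + (u) dv
  For the y component: f_2(F) = 9; d F_2 = (-3*v) du + (-3*u + 2*v) dv
  For the z component: f_3(F) = -6; d F_3 = (0) du + (0) dv
Combining and collecting du, dv coefficients:
  coeff of du: -4*u - 28*v
  coeff of dv: -28*u + 18*v
F^* omega = (-4*u - 28*v) du + (-28*u + 18*v) dv.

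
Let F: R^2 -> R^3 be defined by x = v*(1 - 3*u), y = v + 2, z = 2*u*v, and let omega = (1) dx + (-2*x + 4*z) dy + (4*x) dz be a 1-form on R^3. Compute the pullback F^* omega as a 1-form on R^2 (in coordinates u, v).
F^* omega = (v*(-24*u*v + 8*v - 3)) du + (-24*u^2*v + 22*u*v - 3*u - 2*v + 1) dv

Using F^*(f dg) = (f ∘ F) d(g ∘ F), substitute each coordinate x_i by F_i(u, v) in f_i, and replace dx_i by d F_i = (∂F_i/∂u) du + (∂F_i/∂v) dv.
  For the x component: f_1(F) = 1; d F_1 = (-3*v) du + (1 - 3*u) dv
  For the y component: f_2(F) = 2*v*(7*u - 1); d F_2 = (0) du + (1) dv
  For the z component: f_3(F) = 4*v*(1 - 3*u); d F_3 = (2*v) du + (2*u) dv
Combining and collecting du, dv coefficients:
  coeff of du: v*(-24*u*v + 8*v - 3)
  coeff of dv: -24*u^2*v + 22*u*v - 3*u - 2*v + 1
F^* omega = (v*(-24*u*v + 8*v - 3)) du + (-24*u^2*v + 22*u*v - 3*u - 2*v + 1) dv.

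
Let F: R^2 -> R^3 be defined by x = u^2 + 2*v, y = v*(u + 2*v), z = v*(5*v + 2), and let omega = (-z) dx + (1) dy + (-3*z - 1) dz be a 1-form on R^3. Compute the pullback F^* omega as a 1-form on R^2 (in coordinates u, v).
F^* omega = (v*(-10*u*v - 4*u + 1)) du + (u - 150*v^3 - 100*v^2 - 22*v - 2) dv

Using F^*(f dg) = (f ∘ F) d(g ∘ F), substitute each coordinate x_i by F_i(u, v) in f_i, and replace dx_i by d F_i = (∂F_i/∂u) du + (∂F_i/∂v) dv.
  For the x component: f_1(F) = v*(-5*v - 2); d F_1 = (2*u) du + (2) dv
  For the y component: f_2(F) = 1; d F_2 = (v) du + (u + 4*v) dv
  For the z component: f_3(F) = -15*v^2 - 6*v - 1; d F_3 = (0) du + (10*v + 2) dv
Combining and collecting du, dv coefficients:
  coeff of du: v*(-10*u*v - 4*u + 1)
  coeff of dv: u - 150*v^3 - 100*v^2 - 22*v - 2
F^* omega = (v*(-10*u*v - 4*u + 1)) du + (u - 150*v^3 - 100*v^2 - 22*v - 2) dv.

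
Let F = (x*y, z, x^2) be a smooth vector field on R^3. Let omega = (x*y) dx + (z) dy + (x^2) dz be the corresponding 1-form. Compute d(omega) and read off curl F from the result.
d(omega) = (-1) dy ∧ dz + (-2*x) dz ∧ dx + (-x) dx ∧ dy; curl F = (-1, -2*x, -x)

d omega = sum_{i<j} (∂f_j/∂x_i - ∂f_i/∂x_j) dx_i ∧ dx_j. Under the identification (dy ∧ dz, dz ∧ dx, dx ∧ dy) ↔ (e_x, e_y, e_z), the coefficients are exactly the components of curl F. Compute:
  ∂R/∂y - ∂Q/∂z = (0) - (1) = -1
  ∂P/∂z - ∂R/∂x = (0) - (2*x) = -2*x
  ∂Q/∂x - ∂P/∂y = (0) - (x) = -x.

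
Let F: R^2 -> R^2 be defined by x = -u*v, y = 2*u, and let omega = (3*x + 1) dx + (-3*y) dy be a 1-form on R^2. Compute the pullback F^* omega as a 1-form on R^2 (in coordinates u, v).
F^* omega = (3*u*v^2 - 12*u - v) du + (u*(3*u*v - 1)) dv

Using F^*(f dg) = (f ∘ F) d(g ∘ F), substitute each coordinate x_i by F_i(u, v) in f_i, and replace dx_i by d F_i = (∂F_i/∂u) du + (∂F_i/∂v) dv.
  For the x component: f_1(F) = -3*u*v + 1; d F_1 = (-v) du + (-u) dv
  For the y component: f_2(F) = -6*u; d F_2 = (2) du + (0) dv
Combining and collecting du, dv coefficients:
  coeff of du: 3*u*v^2 - 12*u - v
  coeff of dv: u*(3*u*v - 1)
F^* omega = (3*u*v^2 - 12*u - v) du + (u*(3*u*v - 1)) dv.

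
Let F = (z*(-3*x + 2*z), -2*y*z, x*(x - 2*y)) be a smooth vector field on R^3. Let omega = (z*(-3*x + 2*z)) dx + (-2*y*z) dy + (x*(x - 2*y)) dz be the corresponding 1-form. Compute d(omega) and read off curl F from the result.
d(omega) = (-2*x + 2*y) dy ∧ dz + (-5*x + 2*y + 4*z) dz ∧ dx + (0) dx ∧ dy; curl F = (-2*x + 2*y, -5*x + 2*y + 4*z, 0)

d omega = sum_{i<j} (∂f_j/∂x_i - ∂f_i/∂x_j) dx_i ∧ dx_j. Under the identification (dy ∧ dz, dz ∧ dx, dx ∧ dy) ↔ (e_x, e_y, e_z), the coefficients are exactly the components of curl F. Compute:
  ∂R/∂y - ∂Q/∂z = (-2*x) - (-2*y) = -2*x + 2*y
  ∂P/∂z - ∂R/∂x = (-3*x + 4*z) - (2*x - 2*y) = -5*x + 2*y + 4*z
  ∂Q/∂x - ∂P/∂y = (0) - (0) = 0.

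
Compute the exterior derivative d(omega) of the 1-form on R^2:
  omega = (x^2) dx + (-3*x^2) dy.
d(omega) = (-6*x) dx ∧ dy

For a 1-form omega = sum_i f_i dx_i, the exterior derivative is
  d(omega) = sum_{i < j} (∂f_j/∂x_i - ∂f_i/∂x_j) dx_i ∧ dx_j.
  coefficient of dx ∧ dy: ∂f_2/∂x - ∂f_1/∂y = ∂(-3*x^2)/∂x - ∂(x^2)/∂y = -6*x
Assembling: d(omega) = (-6*x) dx ∧ dy.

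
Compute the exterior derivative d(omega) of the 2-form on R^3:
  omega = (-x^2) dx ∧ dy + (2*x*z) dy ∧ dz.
d(omega) = (2*z) dx ∧ dy ∧ dz

For a 2-form omega = sum_{i<j} g_{ij} dx_i ∧ dx_j, the exterior derivative is
  d(omega) = sum_{i<j} d(g_{ij}) ∧ dx_i ∧ dx_j = sum_{i<j, k} (∂g_{ij}/∂x_k) dx_k ∧ dx_i ∧ dx_j.
Expand each term, using dx_k ∧ dx_i ∧ dx_j = sgn(permutation) dx_{(a)} ∧ dx_{(b)} ∧ dx_{(c)} with (a < b < c) sorted:
  d(2*x*z) includes (∂/∂x)(2*x*z) dx = (2*z) dx, which multiplied by dy ∧ dz gives (2*z) dx ∧ dy ∧ dz
Collecting like 3-forms: d(omega) = (2*z) dx ∧ dy ∧ dz.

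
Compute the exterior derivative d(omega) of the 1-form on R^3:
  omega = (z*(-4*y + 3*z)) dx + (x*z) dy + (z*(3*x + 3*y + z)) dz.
d(omega) = (5*z) dx ∧ dy + (4*y - 3*z) dx ∧ dz + (-x + 3*z) dy ∧ dz

For a 1-form omega = sum_i f_i dx_i, the exterior derivative is
  d(omega) = sum_{i < j} (∂f_j/∂x_i - ∂f_i/∂x_j) dx_i ∧ dx_j.
  coefficient of dx ∧ dy: ∂f_2/∂x - ∂f_1/∂y = ∂(x*z)/∂x - ∂(z*(-4*y + 3*z))/∂y = 5*z
  coefficient of dx ∧ dz: ∂f_3/∂x - ∂f_1/∂z = ∂(z*(3*x + 3*y + z))/∂x - ∂(z*(-4*y + 3*z))/∂z = 4*y - 3*z
  coefficient of dy ∧ dz: ∂f_3/∂y - ∂f_2/∂z = ∂(z*(3*x + 3*y + z))/∂y - ∂(x*z)/∂z = -x + 3*z
Assembling: d(omega) = (5*z) dx ∧ dy + (4*y - 3*z) dx ∧ dz + (-x + 3*z) dy ∧ dz.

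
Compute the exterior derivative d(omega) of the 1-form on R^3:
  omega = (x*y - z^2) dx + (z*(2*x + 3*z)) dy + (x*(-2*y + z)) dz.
d(omega) = (-x + 2*z) dx ∧ dy + (-2*y + 3*z) dx ∧ dz + (-4*x - 6*z) dy ∧ dz

For a 1-form omega = sum_i f_i dx_i, the exterior derivative is
  d(omega) = sum_{i < j} (∂f_j/∂x_i - ∂f_i/∂x_j) dx_i ∧ dx_j.
  coefficient of dx ∧ dy: ∂f_2/∂x - ∂f_1/∂y = ∂(z*(2*x + 3*z))/∂x - ∂(x*y - z^2)/∂y = -x + 2*z
  coefficient of dx ∧ dz: ∂f_3/∂x - ∂f_1/∂z = ∂(x*(-2*y + z))/∂x - ∂(x*y - z^2)/∂z = -2*y + 3*z
  coefficient of dy ∧ dz: ∂f_3/∂y - ∂f_2/∂z = ∂(x*(-2*y + z))/∂y - ∂(z*(2*x + 3*z))/∂z = -4*x - 6*z
Assembling: d(omega) = (-x + 2*z) dx ∧ dy + (-2*y + 3*z) dx ∧ dz + (-4*x - 6*z) dy ∧ dz.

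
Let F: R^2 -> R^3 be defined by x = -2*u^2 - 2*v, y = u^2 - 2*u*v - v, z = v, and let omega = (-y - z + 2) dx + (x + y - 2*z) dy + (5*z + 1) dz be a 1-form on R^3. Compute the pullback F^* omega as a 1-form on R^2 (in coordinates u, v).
F^* omega = (2*u^3 - 10*u^2*v + 4*u*v^2 - 10*u*v - 8*u + 10*v^2) du + (2*u^3 + 4*u^2*v + 3*u^2 + 8*u*v + 10*v - 3) dv

Using F^*(f dg) = (f ∘ F) d(g ∘ F), substitute each coordinate x_i by F_i(u, v) in f_i, and replace dx_i by d F_i = (∂F_i/∂u) du + (∂F_i/∂v) dv.
  For the x component: f_1(F) = -u^2 + 2*u*v + 2; d F_1 = (-4*u) du + (-2) dv
  For the y component: f_2(F) = -u^2 - 2*u*v - 5*v; d F_2 = (2*u - 2*v) du + (-2*u - 1) dv
  For the z component: f_3(F) = 5*v + 1; d F_3 = (0) du + (1) dv
Combining and collecting du, dv coefficients:
  coeff of du: 2*u^3 - 10*u^2*v + 4*u*v^2 - 10*u*v - 8*u + 10*v^2
  coeff of dv: 2*u^3 + 4*u^2*v + 3*u^2 + 8*u*v + 10*v - 3
F^* omega = (2*u^3 - 10*u^2*v + 4*u*v^2 - 10*u*v - 8*u + 10*v^2) du + (2*u^3 + 4*u^2*v + 3*u^2 + 8*u*v + 10*v - 3) dv.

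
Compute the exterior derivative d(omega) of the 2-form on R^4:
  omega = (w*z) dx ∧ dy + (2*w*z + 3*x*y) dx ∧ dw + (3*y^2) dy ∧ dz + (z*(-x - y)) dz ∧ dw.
d(omega) = (w) dx ∧ dy ∧ dz + (-3*x + z) dx ∧ dy ∧ dw + (-2*w - z) dx ∧ dz ∧ dw + (-z) dy ∧ dz ∧ dw

For a 2-form omega = sum_{i<j} g_{ij} dx_i ∧ dx_j, the exterior derivative is
  d(omega) = sum_{i<j} d(g_{ij}) ∧ dx_i ∧ dx_j = sum_{i<j, k} (∂g_{ij}/∂x_k) dx_k ∧ dx_i ∧ dx_j.
Expand each term, using dx_k ∧ dx_i ∧ dx_j = sgn(permutation) dx_{(a)} ∧ dx_{(b)} ∧ dx_{(c)} with (a < b < c) sorted:
  d(w*z) includes (∂/∂z)(w*z) dz = (w) dz, which multiplied by dx ∧ dy gives (w) dx ∧ dy ∧ dz
  d(w*z) includes (∂/∂w)(w*z) dw = (z) dw, which multiplied by dx ∧ dy gives (z) dx ∧ dy ∧ dw
  d(2*w*z + 3*x*y) includes (∂/∂y)(2*w*z + 3*x*y) dy = (3*x) dy, which multiplied by dx ∧ dw gives (-3*x) dx ∧ dy ∧ dw
  d(2*w*z + 3*x*y) includes (∂/∂z)(2*w*z + 3*x*y) dz = (2*w) dz, which multiplied by dx ∧ dw gives (-2*w) dx ∧ dz ∧ dw
  d(z*(-x - y)) includes (∂/∂x)(z*(-x - y)) dx = (-z) dx, which multiplied by dz ∧ dw gives (-z) dx ∧ dz ∧ dw
  d(z*(-x - y)) includes (∂/∂y)(z*(-x - y)) dy = (-z) dy, which multiplied by dz ∧ dw gives (-z) dy ∧ dz ∧ dw
Collecting like 3-forms: d(omega) = (w) dx ∧ dy ∧ dz + (-3*x + z) dx ∧ dy ∧ dw + (-2*w - z) dx ∧ dz ∧ dw + (-z) dy ∧ dz ∧ dw.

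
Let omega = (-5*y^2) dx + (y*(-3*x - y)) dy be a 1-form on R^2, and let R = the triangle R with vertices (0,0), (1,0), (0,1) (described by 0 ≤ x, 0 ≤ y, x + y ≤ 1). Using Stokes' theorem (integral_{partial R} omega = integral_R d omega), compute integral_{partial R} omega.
integral_(partial R) omega = 7/6

Stokes: integral_partial_R omega = integral_R d omega with d omega = (∂Q/∂x - ∂P/∂y) dx ∧ dy.
  ∂Q/∂x = -3*y
  ∂P/∂y = -10*y
  integrand = ∂Q/∂x - ∂P/∂y = 7*y.
Integrating over R: integral_0^1 integral_0^{1-x} (7*y) dy dx = 7/6.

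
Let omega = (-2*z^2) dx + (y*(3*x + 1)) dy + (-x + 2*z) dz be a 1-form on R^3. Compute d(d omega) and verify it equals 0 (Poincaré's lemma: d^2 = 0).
d(d omega) = 0

Step 1: d omega = sum_{i<j} (∂f_j/∂x_i - ∂f_i/∂x_j) dx_i ∧ dx_j:
  coeff of dx ∧ dy: 3*y
  coeff of dx ∧ dz: 4*z - 1
  coeff of dy ∧ dz: 0
Step 2: Apply d again to each 2-form coefficient. The only possible 3-form in R^3 is dx ∧ dy ∧ dz, with coefficient
  ∂(coeff of dy∧dz)/∂x - ∂(coeff of dx∧dz)/∂y + ∂(coeff of dx∧dy)/∂z
  = ∂/∂x (0) - ∂/∂y (4*z - 1) + ∂/∂z (3*y).
Each of these terms simplifies to sums of mixed partials that cancel in pairs. The result is 0 (by equality of mixed partials for smooth functions — Schwarz / Clairaut).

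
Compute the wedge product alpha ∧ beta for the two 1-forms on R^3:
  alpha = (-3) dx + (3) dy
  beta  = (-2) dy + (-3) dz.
alpha ∧ beta = (6) dx ∧ dy + (9) dx ∧ dz + (-9) dy ∧ dz

Distribute the wedge, using dx_i ∧ dx_j = -dx_j ∧ dx_i and dx_i ∧ dx_i = 0. For each pair (i, j) with i < j, the coefficient of dx_i ∧ dx_j in alpha ∧ beta is (alpha_i * beta_j - alpha_j * beta_i). Collecting: alpha ∧ beta = (6) dx ∧ dy + (9) dx ∧ dz + (-9) dy ∧ dz.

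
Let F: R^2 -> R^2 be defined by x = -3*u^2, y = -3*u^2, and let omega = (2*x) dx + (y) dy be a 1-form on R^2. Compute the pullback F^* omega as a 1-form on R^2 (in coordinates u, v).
F^* omega = (54*u^3) du

Using F^*(f dg) = (f ∘ F) d(g ∘ F), substitute each coordinate x_i by F_i(u, v) in f_i, and replace dx_i by d F_i = (∂F_i/∂u) du + (∂F_i/∂v) dv.
  For the x component: f_1(F) = -6*u^2; d F_1 = (-6*u) du + (0) dv
  For the y component: f_2(F) = -3*u^2; d F_2 = (-6*u) du + (0) dv
Combining and collecting du, dv coefficients:
  coeff of du: 54*u^3
  coeff of dv: 0
F^* omega = (54*u^3) du.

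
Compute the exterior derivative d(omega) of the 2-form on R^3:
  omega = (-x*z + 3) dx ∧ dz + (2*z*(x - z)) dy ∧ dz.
d(omega) = (2*z) dx ∧ dy ∧ dz

For a 2-form omega = sum_{i<j} g_{ij} dx_i ∧ dx_j, the exterior derivative is
  d(omega) = sum_{i<j} d(g_{ij}) ∧ dx_i ∧ dx_j = sum_{i<j, k} (∂g_{ij}/∂x_k) dx_k ∧ dx_i ∧ dx_j.
Expand each term, using dx_k ∧ dx_i ∧ dx_j = sgn(permutation) dx_{(a)} ∧ dx_{(b)} ∧ dx_{(c)} with (a < b < c) sorted:
  d(2*z*(x - z)) includes (∂/∂x)(2*z*(x - z)) dx = (2*z) dx, which multiplied by dy ∧ dz gives (2*z) dx ∧ dy ∧ dz
Collecting like 3-forms: d(omega) = (2*z) dx ∧ dy ∧ dz.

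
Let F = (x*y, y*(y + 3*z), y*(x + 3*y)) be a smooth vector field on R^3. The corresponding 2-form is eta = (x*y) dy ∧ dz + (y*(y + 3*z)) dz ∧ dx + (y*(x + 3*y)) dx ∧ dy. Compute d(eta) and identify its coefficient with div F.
d(eta) = (3*y + 3*z) dx ∧ dy ∧ dz; div F = 3*y + 3*z

For a 2-form in R^3 of the form above, applying d gives a 3-form with coefficient ∂P/∂x + ∂Q/∂y + ∂R/∂z:
  ∂P/∂x = y
  ∂Q/∂y = 2*y + 3*z
  ∂R/∂z = 0
Sum = 3*y + 3*z, which is exactly div F.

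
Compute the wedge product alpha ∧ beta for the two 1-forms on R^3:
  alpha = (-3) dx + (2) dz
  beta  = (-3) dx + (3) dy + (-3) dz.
alpha ∧ beta = (-9) dx ∧ dy + (15) dx ∧ dz + (-6) dy ∧ dz

Distribute the wedge, using dx_i ∧ dx_j = -dx_j ∧ dx_i and dx_i ∧ dx_i = 0. For each pair (i, j) with i < j, the coefficient of dx_i ∧ dx_j in alpha ∧ beta is (alpha_i * beta_j - alpha_j * beta_i). Collecting: alpha ∧ beta = (-9) dx ∧ dy + (15) dx ∧ dz + (-6) dy ∧ dz.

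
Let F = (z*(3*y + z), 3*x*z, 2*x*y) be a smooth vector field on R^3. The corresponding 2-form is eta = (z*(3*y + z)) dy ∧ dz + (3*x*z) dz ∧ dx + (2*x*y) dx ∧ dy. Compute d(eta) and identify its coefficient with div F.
d(eta) = (0) dx ∧ dy ∧ dz; div F = 0

For a 2-form in R^3 of the form above, applying d gives a 3-form with coefficient ∂P/∂x + ∂Q/∂y + ∂R/∂z:
  ∂P/∂x = 0
  ∂Q/∂y = 0
  ∂R/∂z = 0
Sum = 0, which is exactly div F.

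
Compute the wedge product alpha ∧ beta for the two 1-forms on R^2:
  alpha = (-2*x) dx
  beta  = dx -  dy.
alpha ∧ beta = (2*x) dx ∧ dy

Distribute the wedge, using dx_i ∧ dx_j = -dx_j ∧ dx_i and dx_i ∧ dx_i = 0. For each pair (i, j) with i < j, the coefficient of dx_i ∧ dx_j in alpha ∧ beta is (alpha_i * beta_j - alpha_j * beta_i). Collecting: alpha ∧ beta = (2*x) dx ∧ dy.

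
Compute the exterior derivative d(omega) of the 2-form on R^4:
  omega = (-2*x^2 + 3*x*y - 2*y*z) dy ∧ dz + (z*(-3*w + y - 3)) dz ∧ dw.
d(omega) = (-4*x + 3*y) dx ∧ dy ∧ dz + (z) dy ∧ dz ∧ dw

For a 2-form omega = sum_{i<j} g_{ij} dx_i ∧ dx_j, the exterior derivative is
  d(omega) = sum_{i<j} d(g_{ij}) ∧ dx_i ∧ dx_j = sum_{i<j, k} (∂g_{ij}/∂x_k) dx_k ∧ dx_i ∧ dx_j.
Expand each term, using dx_k ∧ dx_i ∧ dx_j = sgn(permutation) dx_{(a)} ∧ dx_{(b)} ∧ dx_{(c)} with (a < b < c) sorted:
  d(-2*x^2 + 3*x*y - 2*y*z) includes (∂/∂x)(-2*x^2 + 3*x*y - 2*y*z) dx = (-4*x + 3*y) dx, which multiplied by dy ∧ dz gives (-4*x + 3*y) dx ∧ dy ∧ dz
  d(z*(-3*w + y - 3)) includes (∂/∂y)(z*(-3*w + y - 3)) dy = (z) dy, which multiplied by dz ∧ dw gives (z) dy ∧ dz ∧ dw
Collecting like 3-forms: d(omega) = (-4*x + 3*y) dx ∧ dy ∧ dz + (z) dy ∧ dz ∧ dw.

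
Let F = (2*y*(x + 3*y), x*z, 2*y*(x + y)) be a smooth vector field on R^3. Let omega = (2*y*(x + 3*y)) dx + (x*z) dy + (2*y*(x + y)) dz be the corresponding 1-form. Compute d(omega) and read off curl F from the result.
d(omega) = (x + 4*y) dy ∧ dz + (-2*y) dz ∧ dx + (-2*x - 12*y + z) dx ∧ dy; curl F = (x + 4*y, -2*y, -2*x - 12*y + z)

d omega = sum_{i<j} (∂f_j/∂x_i - ∂f_i/∂x_j) dx_i ∧ dx_j. Under the identification (dy ∧ dz, dz ∧ dx, dx ∧ dy) ↔ (e_x, e_y, e_z), the coefficients are exactly the components of curl F. Compute:
  ∂R/∂y - ∂Q/∂z = (2*x + 4*y) - (x) = x + 4*y
  ∂P/∂z - ∂R/∂x = (0) - (2*y) = -2*y
  ∂Q/∂x - ∂P/∂y = (z) - (2*x + 12*y) = -2*x - 12*y + z.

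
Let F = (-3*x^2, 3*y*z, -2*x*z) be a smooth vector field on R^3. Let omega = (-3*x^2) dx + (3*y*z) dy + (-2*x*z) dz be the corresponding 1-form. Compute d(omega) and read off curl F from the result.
d(omega) = (-3*y) dy ∧ dz + (2*z) dz ∧ dx + (0) dx ∧ dy; curl F = (-3*y, 2*z, 0)

d omega = sum_{i<j} (∂f_j/∂x_i - ∂f_i/∂x_j) dx_i ∧ dx_j. Under the identification (dy ∧ dz, dz ∧ dx, dx ∧ dy) ↔ (e_x, e_y, e_z), the coefficients are exactly the components of curl F. Compute:
  ∂R/∂y - ∂Q/∂z = (0) - (3*y) = -3*y
  ∂P/∂z - ∂R/∂x = (0) - (-2*z) = 2*z
  ∂Q/∂x - ∂P/∂y = (0) - (0) = 0.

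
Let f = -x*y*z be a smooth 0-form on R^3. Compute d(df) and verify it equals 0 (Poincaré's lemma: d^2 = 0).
d(df) = 0

Step 1: df = sum_i (∂f/∂x_i) dx_i = (-y*z) dx + (-x*z) dy + (-x*y) dz.
Step 2: Apply d again. Using the 1-form formula, the coefficient of dx ∧ dy in d(df) is ∂^2 f/∂x ∂y - ∂^2 f/∂y ∂x = (-z) - (-z) = 0 (equality of mixed partials for smooth f).
Similarly for dx ∧ dz and dy ∧ dz — all coefficients vanish. So d(df) = 0.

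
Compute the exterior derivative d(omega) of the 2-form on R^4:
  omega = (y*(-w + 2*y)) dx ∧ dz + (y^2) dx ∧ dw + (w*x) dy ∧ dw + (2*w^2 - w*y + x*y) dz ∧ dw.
d(omega) = (w - 4*y) dx ∧ dy ∧ dz + (w - 2*y) dx ∧ dy ∧ dw + (-w + x) dy ∧ dz ∧ dw

For a 2-form omega = sum_{i<j} g_{ij} dx_i ∧ dx_j, the exterior derivative is
  d(omega) = sum_{i<j} d(g_{ij}) ∧ dx_i ∧ dx_j = sum_{i<j, k} (∂g_{ij}/∂x_k) dx_k ∧ dx_i ∧ dx_j.
Expand each term, using dx_k ∧ dx_i ∧ dx_j = sgn(permutation) dx_{(a)} ∧ dx_{(b)} ∧ dx_{(c)} with (a < b < c) sorted:
  d(y*(-w + 2*y)) includes (∂/∂y)(y*(-w + 2*y)) dy = (-w + 4*y) dy, which multiplied by dx ∧ dz gives (w - 4*y) dx ∧ dy ∧ dz
  d(y*(-w + 2*y)) includes (∂/∂w)(y*(-w + 2*y)) dw = (-y) dw, which multiplied by dx ∧ dz gives (-y) dx ∧ dz ∧ dw
  d(y^2) includes (∂/∂y)(y^2) dy = (2*y) dy, which multiplied by dx ∧ dw gives (-2*y) dx ∧ dy ∧ dw
  d(w*x) includes (∂/∂x)(w*x) dx = (w) dx, which multiplied by dy ∧ dw gives (w) dx ∧ dy ∧ dw
  d(2*w^2 - w*y + x*y) includes (∂/∂x)(2*w^2 - w*y + x*y) dx = (y) dx, which multiplied by dz ∧ dw gives (y) dx ∧ dz ∧ dw
  d(2*w^2 - w*y + x*y) includes (∂/∂y)(2*w^2 - w*y + x*y) dy = (-w + x) dy, which multiplied by dz ∧ dw gives (-w + x) dy ∧ dz ∧ dw
Collecting like 3-forms: d(omega) = (w - 4*y) dx ∧ dy ∧ dz + (w - 2*y) dx ∧ dy ∧ dw + (-w + x) dy ∧ dz ∧ dw.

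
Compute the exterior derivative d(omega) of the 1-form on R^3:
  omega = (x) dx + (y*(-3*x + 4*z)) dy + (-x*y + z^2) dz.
d(omega) = (-3*y) dx ∧ dy + (-y) dx ∧ dz + (-x - 4*y) dy ∧ dz

For a 1-form omega = sum_i f_i dx_i, the exterior derivative is
  d(omega) = sum_{i < j} (∂f_j/∂x_i - ∂f_i/∂x_j) dx_i ∧ dx_j.
  coefficient of dx ∧ dy: ∂f_2/∂x - ∂f_1/∂y = ∂(y*(-3*x + 4*z))/∂x - ∂(x)/∂y = -3*y
  coefficient of dx ∧ dz: ∂f_3/∂x - ∂f_1/∂z = ∂(-x*y + z^2)/∂x - ∂(x)/∂z = -y
  coefficient of dy ∧ dz: ∂f_3/∂y - ∂f_2/∂z = ∂(-x*y + z^2)/∂y - ∂(y*(-3*x + 4*z))/∂z = -x - 4*y
Assembling: d(omega) = (-3*y) dx ∧ dy + (-y) dx ∧ dz + (-x - 4*y) dy ∧ dz.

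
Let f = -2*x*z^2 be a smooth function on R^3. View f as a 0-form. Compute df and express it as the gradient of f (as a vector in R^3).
df = (-2*z^2) dx + (0) dy + (-4*x*z) dz; grad f = (-2*z^2, 0, -4*x*z)

For a 0-form f, d f = (∂f/∂x) dx + (∂f/∂y) dy + (∂f/∂z) dz. The components of the vector representation are exactly the entries of grad f in Cartesian coordinates:
  ∂f/∂x = -2*z^2
  ∂f/∂y = 0
  ∂f/∂z = -4*x*z.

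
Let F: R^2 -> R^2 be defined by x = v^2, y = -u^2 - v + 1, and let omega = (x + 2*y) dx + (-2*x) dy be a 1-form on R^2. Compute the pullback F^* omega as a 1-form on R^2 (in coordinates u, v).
F^* omega = (4*u*v^2) du + (2*v*(-2*u^2 + v^2 - v + 2)) dv

Using F^*(f dg) = (f ∘ F) d(g ∘ F), substitute each coordinate x_i by F_i(u, v) in f_i, and replace dx_i by d F_i = (∂F_i/∂u) du + (∂F_i/∂v) dv.
  For the x component: f_1(F) = -2*u^2 + v^2 - 2*v + 2; d F_1 = (0) du + (2*v) dv
  For the y component: f_2(F) = -2*v^2; d F_2 = (-2*u) du + (-1) dv
Combining and collecting du, dv coefficients:
  coeff of du: 4*u*v^2
  coeff of dv: 2*v*(-2*u^2 + v^2 - v + 2)
F^* omega = (4*u*v^2) du + (2*v*(-2*u^2 + v^2 - v + 2)) dv.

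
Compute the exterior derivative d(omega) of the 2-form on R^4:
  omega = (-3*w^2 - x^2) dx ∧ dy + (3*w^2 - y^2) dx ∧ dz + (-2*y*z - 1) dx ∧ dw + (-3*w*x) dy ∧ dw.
d(omega) = (-9*w + 2*z) dx ∧ dy ∧ dw + (2*y) dx ∧ dy ∧ dz + (6*w + 2*y) dx ∧ dz ∧ dw

For a 2-form omega = sum_{i<j} g_{ij} dx_i ∧ dx_j, the exterior derivative is
  d(omega) = sum_{i<j} d(g_{ij}) ∧ dx_i ∧ dx_j = sum_{i<j, k} (∂g_{ij}/∂x_k) dx_k ∧ dx_i ∧ dx_j.
Expand each term, using dx_k ∧ dx_i ∧ dx_j = sgn(permutation) dx_{(a)} ∧ dx_{(b)} ∧ dx_{(c)} with (a < b < c) sorted:
  d(-3*w^2 - x^2) includes (∂/∂w)(-3*w^2 - x^2) dw = (-6*w) dw, which multiplied by dx ∧ dy gives (-6*w) dx ∧ dy ∧ dw
  d(3*w^2 - y^2) includes (∂/∂y)(3*w^2 - y^2) dy = (-2*y) dy, which multiplied by dx ∧ dz gives (2*y) dx ∧ dy ∧ dz
  d(3*w^2 - y^2) includes (∂/∂w)(3*w^2 - y^2) dw = (6*w) dw, which multiplied by dx ∧ dz gives (6*w) dx ∧ dz ∧ dw
  d(-2*y*z - 1) includes (∂/∂y)(-2*y*z - 1) dy = (-2*z) dy, which multiplied by dx ∧ dw gives (2*z) dx ∧ dy ∧ dw
  d(-2*y*z - 1) includes (∂/∂z)(-2*y*z - 1) dz = (-2*y) dz, which multiplied by dx ∧ dw gives (2*y) dx ∧ dz ∧ dw
  d(-3*w*x) includes (∂/∂x)(-3*w*x) dx = (-3*w) dx, which multiplied by dy ∧ dw gives (-3*w) dx ∧ dy ∧ dw
Collecting like 3-forms: d(omega) = (-9*w + 2*z) dx ∧ dy ∧ dw + (2*y) dx ∧ dy ∧ dz + (6*w + 2*y) dx ∧ dz ∧ dw.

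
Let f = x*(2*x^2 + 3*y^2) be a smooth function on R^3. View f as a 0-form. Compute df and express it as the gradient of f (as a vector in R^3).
df = (6*x^2 + 3*y^2) dx + (6*x*y) dy + (0) dz; grad f = (6*x^2 + 3*y^2, 6*x*y, 0)

For a 0-form f, d f = (∂f/∂x) dx + (∂f/∂y) dy + (∂f/∂z) dz. The components of the vector representation are exactly the entries of grad f in Cartesian coordinates:
  ∂f/∂x = 6*x^2 + 3*y^2
  ∂f/∂y = 6*x*y
  ∂f/∂z = 0.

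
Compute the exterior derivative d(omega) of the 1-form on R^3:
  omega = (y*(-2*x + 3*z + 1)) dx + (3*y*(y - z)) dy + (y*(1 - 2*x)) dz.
d(omega) = (2*x - 3*z - 1) dx ∧ dy + (-5*y) dx ∧ dz + (-2*x + 3*y + 1) dy ∧ dz

For a 1-form omega = sum_i f_i dx_i, the exterior derivative is
  d(omega) = sum_{i < j} (∂f_j/∂x_i - ∂f_i/∂x_j) dx_i ∧ dx_j.
  coefficient of dx ∧ dy: ∂f_2/∂x - ∂f_1/∂y = ∂(3*y*(y - z))/∂x - ∂(y*(-2*x + 3*z + 1))/∂y = 2*x - 3*z - 1
  coefficient of dx ∧ dz: ∂f_3/∂x - ∂f_1/∂z = ∂(y*(1 - 2*x))/∂x - ∂(y*(-2*x + 3*z + 1))/∂z = -5*y
  coefficient of dy ∧ dz: ∂f_3/∂y - ∂f_2/∂z = ∂(y*(1 - 2*x))/∂y - ∂(3*y*(y - z))/∂z = -2*x + 3*y + 1
Assembling: d(omega) = (2*x - 3*z - 1) dx ∧ dy + (-5*y) dx ∧ dz + (-2*x + 3*y + 1) dy ∧ dz.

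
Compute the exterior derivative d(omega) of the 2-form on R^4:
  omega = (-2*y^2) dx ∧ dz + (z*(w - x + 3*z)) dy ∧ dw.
d(omega) = (4*y) dx ∧ dy ∧ dz + (-z) dx ∧ dy ∧ dw + (-w + x - 6*z) dy ∧ dz ∧ dw

For a 2-form omega = sum_{i<j} g_{ij} dx_i ∧ dx_j, the exterior derivative is
  d(omega) = sum_{i<j} d(g_{ij}) ∧ dx_i ∧ dx_j = sum_{i<j, k} (∂g_{ij}/∂x_k) dx_k ∧ dx_i ∧ dx_j.
Expand each term, using dx_k ∧ dx_i ∧ dx_j = sgn(permutation) dx_{(a)} ∧ dx_{(b)} ∧ dx_{(c)} with (a < b < c) sorted:
  d(-2*y^2) includes (∂/∂y)(-2*y^2) dy = (-4*y) dy, which multiplied by dx ∧ dz gives (4*y) dx ∧ dy ∧ dz
  d(z*(w - x + 3*z)) includes (∂/∂x)(z*(w - x + 3*z)) dx = (-z) dx, which multiplied by dy ∧ dw gives (-z) dx ∧ dy ∧ dw
  d(z*(w - x + 3*z)) includes (∂/∂z)(z*(w - x + 3*z)) dz = (w - x + 6*z) dz, which multiplied by dy ∧ dw gives (-w + x - 6*z) dy ∧ dz ∧ dw
Collecting like 3-forms: d(omega) = (4*y) dx ∧ dy ∧ dz + (-z) dx ∧ dy ∧ dw + (-w + x - 6*z) dy ∧ dz ∧ dw.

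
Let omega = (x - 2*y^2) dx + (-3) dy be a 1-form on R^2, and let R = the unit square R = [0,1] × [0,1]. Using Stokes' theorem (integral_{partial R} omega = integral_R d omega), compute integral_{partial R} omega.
integral_(partial R) omega = 2

Stokes: integral_partial_R omega = integral_R d omega with d omega = (∂Q/∂x - ∂P/∂y) dx ∧ dy.
  ∂Q/∂x = 0
  ∂P/∂y = -4*y
  integrand = ∂Q/∂x - ∂P/∂y = 4*y.
Integrating over R: integral_0^1 integral_0^1 (4*y) dx dy = 2.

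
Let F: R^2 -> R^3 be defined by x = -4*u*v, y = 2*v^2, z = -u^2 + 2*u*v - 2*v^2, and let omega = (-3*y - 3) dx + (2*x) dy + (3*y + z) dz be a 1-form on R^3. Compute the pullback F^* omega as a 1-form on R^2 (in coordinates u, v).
F^* omega = (2*u^3 - 6*u^2*v - 4*u*v^2 + 32*v^3 + 12*v) du + (-2*u^3 + 8*u^2*v - 8*u*v^2 + 12*u - 16*v^3) dv

Using F^*(f dg) = (f ∘ F) d(g ∘ F), substitute each coordinate x_i by F_i(u, v) in f_i, and replace dx_i by d F_i = (∂F_i/∂u) du + (∂F_i/∂v) dv.
  For the x component: f_1(F) = -6*v^2 - 3; d F_1 = (-4*v) du + (-4*u) dv
  For the y component: f_2(F) = -8*u*v; d F_2 = (0) du + (4*v) dv
  For the z component: f_3(F) = -u^2 + 2*u*v + 4*v^2; d F_3 = (-2*u + 2*v) du + (2*u - 4*v) dv
Combining and collecting du, dv coefficients:
  coeff of du: 2*u^3 - 6*u^2*v - 4*u*v^2 + 32*v^3 + 12*v
  coeff of dv: -2*u^3 + 8*u^2*v - 8*u*v^2 + 12*u - 16*v^3
F^* omega = (2*u^3 - 6*u^2*v - 4*u*v^2 + 32*v^3 + 12*v) du + (-2*u^3 + 8*u^2*v - 8*u*v^2 + 12*u - 16*v^3) dv.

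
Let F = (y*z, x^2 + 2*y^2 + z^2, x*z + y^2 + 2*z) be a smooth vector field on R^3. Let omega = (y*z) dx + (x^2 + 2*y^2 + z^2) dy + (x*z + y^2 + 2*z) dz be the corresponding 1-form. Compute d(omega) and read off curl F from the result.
d(omega) = (2*y - 2*z) dy ∧ dz + (y - z) dz ∧ dx + (2*x - z) dx ∧ dy; curl F = (2*y - 2*z, y - z, 2*x - z)

d omega = sum_{i<j} (∂f_j/∂x_i - ∂f_i/∂x_j) dx_i ∧ dx_j. Under the identification (dy ∧ dz, dz ∧ dx, dx ∧ dy) ↔ (e_x, e_y, e_z), the coefficients are exactly the components of curl F. Compute:
  ∂R/∂y - ∂Q/∂z = (2*y) - (2*z) = 2*y - 2*z
  ∂P/∂z - ∂R/∂x = (y) - (z) = y - z
  ∂Q/∂x - ∂P/∂y = (2*x) - (z) = 2*x - z.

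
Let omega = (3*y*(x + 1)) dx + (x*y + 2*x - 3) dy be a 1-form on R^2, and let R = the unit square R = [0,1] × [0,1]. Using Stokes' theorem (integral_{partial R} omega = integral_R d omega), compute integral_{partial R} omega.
integral_(partial R) omega = -2

Stokes: integral_partial_R omega = integral_R d omega with d omega = (∂Q/∂x - ∂P/∂y) dx ∧ dy.
  ∂Q/∂x = y + 2
  ∂P/∂y = 3*x + 3
  integrand = ∂Q/∂x - ∂P/∂y = -3*x + y - 1.
Integrating over R: integral_0^1 integral_0^1 (-3*x + y - 1) dx dy = -2.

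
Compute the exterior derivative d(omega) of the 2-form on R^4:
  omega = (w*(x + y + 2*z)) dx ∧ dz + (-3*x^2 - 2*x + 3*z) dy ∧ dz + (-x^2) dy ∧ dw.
d(omega) = (-w - 6*x - 2) dx ∧ dy ∧ dz + (x + y + 2*z) dx ∧ dz ∧ dw + (-2*x) dx ∧ dy ∧ dw

For a 2-form omega = sum_{i<j} g_{ij} dx_i ∧ dx_j, the exterior derivative is
  d(omega) = sum_{i<j} d(g_{ij}) ∧ dx_i ∧ dx_j = sum_{i<j, k} (∂g_{ij}/∂x_k) dx_k ∧ dx_i ∧ dx_j.
Expand each term, using dx_k ∧ dx_i ∧ dx_j = sgn(permutation) dx_{(a)} ∧ dx_{(b)} ∧ dx_{(c)} with (a < b < c) sorted:
  d(w*(x + y + 2*z)) includes (∂/∂y)(w*(x + y + 2*z)) dy = (w) dy, which multiplied by dx ∧ dz gives (-w) dx ∧ dy ∧ dz
  d(w*(x + y + 2*z)) includes (∂/∂w)(w*(x + y + 2*z)) dw = (x + y + 2*z) dw, which multiplied by dx ∧ dz gives (x + y + 2*z) dx ∧ dz ∧ dw
  d(-3*x^2 - 2*x + 3*z) includes (∂/∂x)(-3*x^2 - 2*x + 3*z) dx = (-6*x - 2) dx, which multiplied by dy ∧ dz gives (-6*x - 2) dx ∧ dy ∧ dz
  d(-x^2) includes (∂/∂x)(-x^2) dx = (-2*x) dx, which multiplied by dy ∧ dw gives (-2*x) dx ∧ dy ∧ dw
Collecting like 3-forms: d(omega) = (-w - 6*x - 2) dx ∧ dy ∧ dz + (x + y + 2*z) dx ∧ dz ∧ dw + (-2*x) dx ∧ dy ∧ dw.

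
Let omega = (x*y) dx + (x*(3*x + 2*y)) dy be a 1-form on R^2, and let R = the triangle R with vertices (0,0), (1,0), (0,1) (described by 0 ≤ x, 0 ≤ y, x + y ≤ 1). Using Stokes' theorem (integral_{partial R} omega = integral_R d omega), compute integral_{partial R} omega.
integral_(partial R) omega = 7/6

Stokes: integral_partial_R omega = integral_R d omega with d omega = (∂Q/∂x - ∂P/∂y) dx ∧ dy.
  ∂Q/∂x = 6*x + 2*y
  ∂P/∂y = x
  integrand = ∂Q/∂x - ∂P/∂y = 5*x + 2*y.
Integrating over R: integral_0^1 integral_0^{1-x} (5*x + 2*y) dy dx = 7/6.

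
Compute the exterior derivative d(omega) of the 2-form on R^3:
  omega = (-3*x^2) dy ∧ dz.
d(omega) = (-6*x) dx ∧ dy ∧ dz

For a 2-form omega = sum_{i<j} g_{ij} dx_i ∧ dx_j, the exterior derivative is
  d(omega) = sum_{i<j} d(g_{ij}) ∧ dx_i ∧ dx_j = sum_{i<j, k} (∂g_{ij}/∂x_k) dx_k ∧ dx_i ∧ dx_j.
Expand each term, using dx_k ∧ dx_i ∧ dx_j = sgn(permutation) dx_{(a)} ∧ dx_{(b)} ∧ dx_{(c)} with (a < b < c) sorted:
  d(-3*x^2) includes (∂/∂x)(-3*x^2) dx = (-6*x) dx, which multiplied by dy ∧ dz gives (-6*x) dx ∧ dy ∧ dz
Collecting like 3-forms: d(omega) = (-6*x) dx ∧ dy ∧ dz.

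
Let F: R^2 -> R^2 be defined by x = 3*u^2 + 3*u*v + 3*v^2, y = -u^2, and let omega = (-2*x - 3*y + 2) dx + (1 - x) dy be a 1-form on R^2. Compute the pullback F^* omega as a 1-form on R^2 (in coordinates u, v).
F^* omega = (-12*u^3 - 39*u^2*v - 48*u*v^2 + 10*u - 18*v^3 + 6*v) du + (-9*u^3 - 36*u^2*v - 54*u*v^2 + 6*u - 36*v^3 + 12*v) dv

Using F^*(f dg) = (f ∘ F) d(g ∘ F), substitute each coordinate x_i by F_i(u, v) in f_i, and replace dx_i by d F_i = (∂F_i/∂u) du + (∂F_i/∂v) dv.
  For the x component: f_1(F) = -3*u^2 - 6*u*v - 6*v^2 + 2; d F_1 = (6*u + 3*v) du + (3*u + 6*v) dv
  For the y component: f_2(F) = -3*u^2 - 3*u*v - 3*v^2 + 1; d F_2 = (-2*u) du + (0) dv
Combining and collecting du, dv coefficients:
  coeff of du: -12*u^3 - 39*u^2*v - 48*u*v^2 + 10*u - 18*v^3 + 6*v
  coeff of dv: -9*u^3 - 36*u^2*v - 54*u*v^2 + 6*u - 36*v^3 + 12*v
F^* omega = (-12*u^3 - 39*u^2*v - 48*u*v^2 + 10*u - 18*v^3 + 6*v) du + (-9*u^3 - 36*u^2*v - 54*u*v^2 + 6*u - 36*v^3 + 12*v) dv.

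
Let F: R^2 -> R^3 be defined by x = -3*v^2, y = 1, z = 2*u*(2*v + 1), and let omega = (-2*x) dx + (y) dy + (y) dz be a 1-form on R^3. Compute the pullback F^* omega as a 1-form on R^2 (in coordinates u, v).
F^* omega = (4*v + 2) du + (4*u - 36*v^3) dv

Using F^*(f dg) = (f ∘ F) d(g ∘ F), substitute each coordinate x_i by F_i(u, v) in f_i, and replace dx_i by d F_i = (∂F_i/∂u) du + (∂F_i/∂v) dv.
  For the x component: f_1(F) = 6*v^2; d F_1 = (0) du + (-6*v) dv
  For the y component: f_2(F) = 1; d F_2 = (0) du + (0) dv
  For the z component: f_3(F) = 1; d F_3 = (4*v + 2) du + (4*u) dv
Combining and collecting du, dv coefficients:
  coeff of du: 4*v + 2
  coeff of dv: 4*u - 36*v^3
F^* omega = (4*v + 2) du + (4*u - 36*v^3) dv.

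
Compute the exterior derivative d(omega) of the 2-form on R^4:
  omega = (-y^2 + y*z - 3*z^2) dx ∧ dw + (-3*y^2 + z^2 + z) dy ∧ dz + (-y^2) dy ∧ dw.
d(omega) = (2*y - z) dx ∧ dy ∧ dw + (-y + 6*z) dx ∧ dz ∧ dw

For a 2-form omega = sum_{i<j} g_{ij} dx_i ∧ dx_j, the exterior derivative is
  d(omega) = sum_{i<j} d(g_{ij}) ∧ dx_i ∧ dx_j = sum_{i<j, k} (∂g_{ij}/∂x_k) dx_k ∧ dx_i ∧ dx_j.
Expand each term, using dx_k ∧ dx_i ∧ dx_j = sgn(permutation) dx_{(a)} ∧ dx_{(b)} ∧ dx_{(c)} with (a < b < c) sorted:
  d(-y^2 + y*z - 3*z^2) includes (∂/∂y)(-y^2 + y*z - 3*z^2) dy = (-2*y + z) dy, which multiplied by dx ∧ dw gives (2*y - z) dx ∧ dy ∧ dw
  d(-y^2 + y*z - 3*z^2) includes (∂/∂z)(-y^2 + y*z - 3*z^2) dz = (y - 6*z) dz, which multiplied by dx ∧ dw gives (-y + 6*z) dx ∧ dz ∧ dw
Collecting like 3-forms: d(omega) = (2*y - z) dx ∧ dy ∧ dw + (-y + 6*z) dx ∧ dz ∧ dw.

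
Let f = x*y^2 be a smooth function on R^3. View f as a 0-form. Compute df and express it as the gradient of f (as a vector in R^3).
df = (y^2) dx + (2*x*y) dy + (0) dz; grad f = (y^2, 2*x*y, 0)

For a 0-form f, d f = (∂f/∂x) dx + (∂f/∂y) dy + (∂f/∂z) dz. The components of the vector representation are exactly the entries of grad f in Cartesian coordinates:
  ∂f/∂x = y^2
  ∂f/∂y = 2*x*y
  ∂f/∂z = 0.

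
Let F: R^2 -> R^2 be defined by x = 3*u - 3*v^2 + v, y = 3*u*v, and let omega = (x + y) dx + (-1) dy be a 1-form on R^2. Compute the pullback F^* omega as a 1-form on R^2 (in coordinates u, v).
F^* omega = (9*u*v + 9*u - 9*v^2) du + (v*(-18*u*v - 15*u + 18*v^2 - 9*v + 1)) dv

Using F^*(f dg) = (f ∘ F) d(g ∘ F), substitute each coordinate x_i by F_i(u, v) in f_i, and replace dx_i by d F_i = (∂F_i/∂u) du + (∂F_i/∂v) dv.
  For the x component: f_1(F) = 3*u*v + 3*u - 3*v^2 + v; d F_1 = (3) du + (1 - 6*v) dv
  For the y component: f_2(F) = -1; d F_2 = (3*v) du + (3*u) dv
Combining and collecting du, dv coefficients:
  coeff of du: 9*u*v + 9*u - 9*v^2
  coeff of dv: v*(-18*u*v - 15*u + 18*v^2 - 9*v + 1)
F^* omega = (9*u*v + 9*u - 9*v^2) du + (v*(-18*u*v - 15*u + 18*v^2 - 9*v + 1)) dv.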